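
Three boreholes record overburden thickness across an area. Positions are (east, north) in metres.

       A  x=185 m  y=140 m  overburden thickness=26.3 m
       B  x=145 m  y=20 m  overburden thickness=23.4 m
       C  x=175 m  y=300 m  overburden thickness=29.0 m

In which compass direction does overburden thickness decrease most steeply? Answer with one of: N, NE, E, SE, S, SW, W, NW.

Differences from A: to B (Δx, Δy, Δh) = (-40, -120, -2.9); to C = (-10, 160, +2.7).
Solve a·Δx + b·Δy = Δd: det = (-40)·160 − (-10)·(-120) = -7600.
∂d/∂x = [(-2.9)·160 − (+2.7)·(-120)] / -7600 = +0.01842
∂d/∂y = [(-40)·(+2.7) − (-10)·(-2.9)] / -7600 = +0.01803
Steepest decrease is along −∇f = (-0.01842 E, -0.01803 N) → southwest.

SW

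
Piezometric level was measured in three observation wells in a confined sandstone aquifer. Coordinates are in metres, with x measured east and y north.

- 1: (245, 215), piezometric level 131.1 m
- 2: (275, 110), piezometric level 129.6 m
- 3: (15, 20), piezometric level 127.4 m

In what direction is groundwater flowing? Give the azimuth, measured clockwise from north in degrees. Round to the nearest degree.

Differences from 1: to 2 (Δx, Δy, Δh) = (30, -105, -1.5); to 3 = (-230, -195, -3.7).
Determinant of the coordinate differences = 30·(-195) − (-230)·(-105) = -30000.
∂h/∂x = [(-1.5)·(-195) − (-3.7)·(-105)] / -30000 = +0.003200
∂h/∂y = [30·(-3.7) − (-230)·(-1.5)] / -30000 = +0.01520
Flow direction (−∇h) has components (-0.003200 E, -0.01520 N).
Azimuth = atan2(E, N) = atan2(-0.003200, -0.01520) = 191.9° ≈ 192°.

192°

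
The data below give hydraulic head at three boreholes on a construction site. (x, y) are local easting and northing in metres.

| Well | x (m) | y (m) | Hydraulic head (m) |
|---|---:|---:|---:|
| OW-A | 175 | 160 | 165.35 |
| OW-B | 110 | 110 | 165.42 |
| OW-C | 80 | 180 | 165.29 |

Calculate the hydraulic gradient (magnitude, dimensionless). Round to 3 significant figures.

Taking OW-A as reference: OW-B−OW-A = (-65, -50, +0.07); OW-C−OW-A = (-95, 20, -0.06).
Determinant of the coordinate differences = (-65)·20 − (-95)·(-50) = -6050.
∂h/∂x = [(+0.07)·20 − (-0.06)·(-50)] / -6050 = +0.0002645
∂h/∂y = [(-65)·(-0.06) − (-95)·(+0.07)] / -6050 = -0.001744
|∇h| = √(0.0002645² + -0.001744²) = 0.001764

0.00176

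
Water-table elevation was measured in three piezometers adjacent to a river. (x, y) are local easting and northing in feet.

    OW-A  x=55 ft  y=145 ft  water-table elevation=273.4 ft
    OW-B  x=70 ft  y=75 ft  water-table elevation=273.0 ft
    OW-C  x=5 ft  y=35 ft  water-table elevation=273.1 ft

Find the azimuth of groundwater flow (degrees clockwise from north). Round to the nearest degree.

137°

With h = a·x + b·y + c and OW-A as origin, the differences give:
  15·a + (-70)·b = -0.4
  (-50)·a + (-110)·b = -0.3
Eliminate b (×(-110) and ×(-70), subtract): -5150·a = 23.00 → a = ∂h/∂x = -0.004466
Back-substitute: b = ∂h/∂y = +0.004757.
Flow direction (−∇h) has components (+0.004466 E, -0.004757 N).
Azimuth = atan2(E, N) = atan2(+0.004466, -0.004757) = 136.8° ≈ 137°.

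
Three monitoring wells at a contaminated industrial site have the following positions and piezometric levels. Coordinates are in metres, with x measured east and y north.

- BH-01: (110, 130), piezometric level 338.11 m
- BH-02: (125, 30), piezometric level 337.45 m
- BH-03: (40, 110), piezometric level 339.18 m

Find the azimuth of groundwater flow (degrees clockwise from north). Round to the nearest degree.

104°

With h = a·x + b·y + c and BH-01 as origin, the differences give:
  15·a + (-100)·b = -0.66
  (-70)·a + (-20)·b = +1.07
Eliminate b (×(-20) and ×(-100), subtract): -7300·a = 120.200 → a = ∂h/∂x = -0.01647
Back-substitute: b = ∂h/∂y = +0.004130.
Flow direction (−∇h) has components (+0.01647 E, -0.004130 N).
Azimuth = atan2(E, N) = atan2(+0.01647, -0.004130) = 104.1° ≈ 104°.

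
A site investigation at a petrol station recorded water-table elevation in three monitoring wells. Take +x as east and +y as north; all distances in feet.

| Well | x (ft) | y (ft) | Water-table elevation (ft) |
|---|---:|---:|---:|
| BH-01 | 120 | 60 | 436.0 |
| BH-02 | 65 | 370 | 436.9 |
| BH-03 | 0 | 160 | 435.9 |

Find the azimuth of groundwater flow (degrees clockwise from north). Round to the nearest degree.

227°

Differences from BH-01: to BH-02 (Δx, Δy, Δh) = (-55, 310, +0.9); to BH-03 = (-120, 100, -0.1).
Determinant of the coordinate differences = (-55)·100 − (-120)·310 = 31700.
∂h/∂x = [(+0.9)·100 − (-0.1)·310] / 31700 = +0.003817
∂h/∂y = [(-55)·(-0.1) − (-120)·(+0.9)] / 31700 = +0.003580
Flow direction (−∇h) has components (-0.003817 E, -0.003580 N).
Azimuth = atan2(E, N) = atan2(-0.003817, -0.003580) = 226.8° ≈ 227°.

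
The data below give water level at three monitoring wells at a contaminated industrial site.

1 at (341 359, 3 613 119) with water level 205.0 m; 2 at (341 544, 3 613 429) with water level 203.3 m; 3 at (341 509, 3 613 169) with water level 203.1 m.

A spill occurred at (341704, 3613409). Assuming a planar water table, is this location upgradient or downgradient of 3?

downgradient

Taking 1 as reference: 2−1 = (185, 310, -1.7); 3−1 = (150, 50, -1.9).
Solve a·Δx + b·Δy = Δh: det = 185·50 − 150·310 = -37250.
∂h/∂x = [(-1.7)·50 − (-1.9)·310] / -37250 = -0.01353
∂h/∂y = [185·(-1.9) − 150·(-1.7)] / -37250 = +0.002591
Head at (341704, 3613409) = 205.0 + (-0.01353)·(345) + (+0.002591)·(290) = 201.08 m.
That is lower than the 203.1 m at 3, so the point is downgradient.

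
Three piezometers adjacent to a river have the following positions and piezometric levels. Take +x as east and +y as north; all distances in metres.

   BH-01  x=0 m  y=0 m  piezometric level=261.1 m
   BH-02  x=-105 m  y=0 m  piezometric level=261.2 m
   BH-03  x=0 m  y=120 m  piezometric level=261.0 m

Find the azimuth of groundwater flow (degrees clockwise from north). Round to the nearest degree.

049°

∂h/∂x = (261.2 − 261.1) / (-105 − 0) = -0.0009524
∂h/∂y = (261.0 − 261.1) / (120 − 0) = -0.0008333
Flow direction (−∇h) has components (+0.0009524 E, +0.0008333 N).
Azimuth = atan2(E, N) = atan2(+0.0009524, +0.0008333) = 48.8° ≈ 049°.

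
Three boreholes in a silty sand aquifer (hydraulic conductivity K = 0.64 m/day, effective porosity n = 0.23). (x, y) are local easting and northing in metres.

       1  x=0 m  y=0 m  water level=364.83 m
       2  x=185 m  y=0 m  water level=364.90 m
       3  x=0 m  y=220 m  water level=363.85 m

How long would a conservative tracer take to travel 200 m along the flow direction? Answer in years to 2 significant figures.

∂h/∂x = (364.90 − 364.83) / (185 − 0) = +0.0003784
∂h/∂y = (363.85 − 364.83) / (220 − 0) = -0.004455
|∇h| = √(0.0003784² + -0.004455²) = 0.004471
Seepage velocity v = K·i/n = 0.64 × 0.004471 / 0.23 = 0.01244 m/day.
t = 200 / 0.01244 = 1.608e+04 days = 44 years.

44 years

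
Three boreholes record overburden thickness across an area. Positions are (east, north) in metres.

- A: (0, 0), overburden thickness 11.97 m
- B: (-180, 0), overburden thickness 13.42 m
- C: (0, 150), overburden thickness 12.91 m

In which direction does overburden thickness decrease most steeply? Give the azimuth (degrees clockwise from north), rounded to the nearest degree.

∂d/∂x = (13.42 − 11.97) / (-180 − 0) = -0.008056
∂d/∂y = (12.91 − 11.97) / (150 − 0) = +0.006267
Steepest decrease is along −∇f: components (+0.008056 E, -0.006267 N).
Azimuth = atan2(+0.008056, -0.006267) = 127.9° ≈ 128°.

128°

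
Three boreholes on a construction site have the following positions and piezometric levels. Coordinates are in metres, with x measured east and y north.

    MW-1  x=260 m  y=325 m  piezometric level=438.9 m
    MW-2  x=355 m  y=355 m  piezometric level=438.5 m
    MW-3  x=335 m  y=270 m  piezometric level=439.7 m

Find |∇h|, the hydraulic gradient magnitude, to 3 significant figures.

0.0142

With h = a·x + b·y + c and MW-1 as origin, the differences give:
  95·a + 30·b = -0.4
  75·a + (-55)·b = +0.8
Eliminate b (×(-55) and ×30, subtract): -7475·a = -2.00 → a = ∂h/∂x = +0.0002676
Back-substitute: b = ∂h/∂y = -0.01418.
|∇h| = √(0.0002676² + -0.01418²) = 0.01418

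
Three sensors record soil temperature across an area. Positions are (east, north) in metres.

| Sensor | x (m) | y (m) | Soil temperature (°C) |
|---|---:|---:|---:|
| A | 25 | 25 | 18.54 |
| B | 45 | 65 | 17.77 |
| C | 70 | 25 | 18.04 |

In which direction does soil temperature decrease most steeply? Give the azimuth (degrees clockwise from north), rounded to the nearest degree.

Differences from A: to B (Δx, Δy, Δh) = (20, 40, -0.77); to C = (45, 0, -0.50).
Determinant of the coordinate differences = 20·0 − 45·40 = -1800.
∂T/∂x = [(-0.77)·0 − (-0.50)·40] / -1800 = -0.01111
∂T/∂y = [20·(-0.50) − 45·(-0.77)] / -1800 = -0.01369
Steepest decrease is along −∇f: components (+0.01111 E, +0.01369 N).
Azimuth = atan2(+0.01111, +0.01369) = 39.1° ≈ 039°.

039°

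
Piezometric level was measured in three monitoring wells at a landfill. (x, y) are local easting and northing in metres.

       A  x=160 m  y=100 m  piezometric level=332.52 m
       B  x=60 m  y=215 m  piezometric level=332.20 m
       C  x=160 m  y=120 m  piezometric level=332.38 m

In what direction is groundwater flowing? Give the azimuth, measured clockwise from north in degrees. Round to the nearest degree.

Taking A as reference: B−A = (-100, 115, -0.32); C−A = (0, 20, -0.14).
Determinant of the coordinate differences = (-100)·20 − 0·115 = -2000.
∂h/∂x = [(-0.32)·20 − (-0.14)·115] / -2000 = -0.004850
∂h/∂y = [(-100)·(-0.14) − 0·(-0.32)] / -2000 = -0.007000
Flow direction (−∇h) has components (+0.004850 E, +0.007000 N).
Azimuth = atan2(E, N) = atan2(+0.004850, +0.007000) = 34.7° ≈ 035°.

035°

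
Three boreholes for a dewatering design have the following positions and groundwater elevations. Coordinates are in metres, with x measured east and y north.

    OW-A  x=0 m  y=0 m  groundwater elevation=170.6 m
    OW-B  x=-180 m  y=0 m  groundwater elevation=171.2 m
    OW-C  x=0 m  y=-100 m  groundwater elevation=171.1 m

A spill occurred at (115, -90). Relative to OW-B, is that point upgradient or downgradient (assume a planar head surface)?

downgradient

∂h/∂x = (171.2 − 170.6) / (-180 − 0) = -0.003333
∂h/∂y = (171.1 − 170.6) / (-100 − 0) = -0.005000
Head at (115, -90) = 170.6 + (-0.003333)·(115) + (-0.005000)·(-90) = 170.67 m.
That is lower than the 171.2 m at OW-B, so the point is downgradient.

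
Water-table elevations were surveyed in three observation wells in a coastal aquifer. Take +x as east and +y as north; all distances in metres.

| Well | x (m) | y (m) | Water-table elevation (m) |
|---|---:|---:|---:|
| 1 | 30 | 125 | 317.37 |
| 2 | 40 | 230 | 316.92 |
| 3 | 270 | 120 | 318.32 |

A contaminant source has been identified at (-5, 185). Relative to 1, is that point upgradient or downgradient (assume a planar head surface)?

Differences from 1: to 2 (Δx, Δy, Δh) = (10, 105, -0.45); to 3 = (240, -5, +0.95).
Solve a·Δx + b·Δy = Δh: det = 10·(-5) − 240·105 = -25250.
∂h/∂x = [(-0.45)·(-5) − (+0.95)·105] / -25250 = +0.003861
∂h/∂y = [10·(+0.95) − 240·(-0.45)] / -25250 = -0.004653
Head at (-5, 185) = 317.37 + (+0.003861)·(-35) + (-0.004653)·(60) = 316.96 m.
That is lower than the 317.37 m at 1, so the point is downgradient.

downgradient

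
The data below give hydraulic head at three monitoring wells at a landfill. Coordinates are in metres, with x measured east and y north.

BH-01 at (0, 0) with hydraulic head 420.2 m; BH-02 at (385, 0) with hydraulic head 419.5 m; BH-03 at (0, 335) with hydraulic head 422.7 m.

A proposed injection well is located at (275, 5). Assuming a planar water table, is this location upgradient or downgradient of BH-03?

∂h/∂x = (419.5 − 420.2) / (385 − 0) = -0.001818
∂h/∂y = (422.7 − 420.2) / (335 − 0) = +0.007463
Head at (275, 5) = 420.2 + (-0.001818)·(275) + (+0.007463)·(5) = 419.74 m.
That is lower than the 422.7 m at BH-03, so the point is downgradient.

downgradient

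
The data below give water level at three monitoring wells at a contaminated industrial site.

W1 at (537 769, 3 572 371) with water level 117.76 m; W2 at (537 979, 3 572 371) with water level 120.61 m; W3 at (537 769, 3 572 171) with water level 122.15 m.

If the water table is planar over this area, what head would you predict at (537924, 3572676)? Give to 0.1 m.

∂h/∂x = (120.61 − 117.76) / (537979 − 537769) = +0.01357
∂h/∂y = (122.15 − 117.76) / (3572171 − 3572371) = -0.02195
h(537924, 3572676) = 117.76 + (+0.01357)·(155) + (-0.02195)·(305) = 117.76 +2.104 -6.695 = 113.169 m.

113.2 m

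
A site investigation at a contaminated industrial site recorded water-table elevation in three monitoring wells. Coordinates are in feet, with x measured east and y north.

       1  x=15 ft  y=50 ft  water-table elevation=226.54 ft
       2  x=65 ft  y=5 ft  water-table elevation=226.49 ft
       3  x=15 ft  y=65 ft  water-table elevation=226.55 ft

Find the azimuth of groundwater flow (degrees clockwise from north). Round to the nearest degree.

149°

Three-point gradient (reference 1): Δ to 2 = (50, -45, -0.05), Δ to 3 = (0, 15, +0.01).
∂h/∂x = -0.0004000, ∂h/∂y = +0.0006667 (det = 750).
Flow direction (−∇h) has components (+0.0004000 E, -0.0006667 N).
Azimuth = atan2(E, N) = atan2(+0.0004000, -0.0006667) = 149.0° ≈ 149°.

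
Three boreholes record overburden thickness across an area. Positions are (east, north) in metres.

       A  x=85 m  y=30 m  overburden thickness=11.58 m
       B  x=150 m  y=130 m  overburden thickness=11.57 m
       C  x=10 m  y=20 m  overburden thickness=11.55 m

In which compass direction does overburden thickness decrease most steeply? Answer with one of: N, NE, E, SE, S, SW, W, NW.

NW

Taking A as reference: B−A = (65, 100, -0.01); C−A = (-75, -10, -0.03).
Solve a·Δx + b·Δy = Δd: det = 65·(-10) − (-75)·100 = 6850.
∂d/∂x = [(-0.01)·(-10) − (-0.03)·100] / 6850 = +0.0004526
∂d/∂y = [65·(-0.03) − (-75)·(-0.01)] / 6850 = -0.0003942
Steepest decrease is along −∇f = (-0.0004526 E, +0.0003942 N) → northwest.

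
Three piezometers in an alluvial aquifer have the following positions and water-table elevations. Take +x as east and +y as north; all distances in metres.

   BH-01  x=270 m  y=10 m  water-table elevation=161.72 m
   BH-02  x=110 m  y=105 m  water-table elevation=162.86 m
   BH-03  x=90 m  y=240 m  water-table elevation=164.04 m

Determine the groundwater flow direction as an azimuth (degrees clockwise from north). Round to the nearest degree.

Taking BH-01 as reference: BH-02−BH-01 = (-160, 95, +1.14); BH-03−BH-01 = (-180, 230, +2.32).
Determinant of the coordinate differences = (-160)·230 − (-180)·95 = -19700.
∂h/∂x = [(+1.14)·230 − (+2.32)·95] / -19700 = -0.002122
∂h/∂y = [(-160)·(+2.32) − (-180)·(+1.14)] / -19700 = +0.008426
Flow direction (−∇h) has components (+0.002122 E, -0.008426 N).
Azimuth = atan2(E, N) = atan2(+0.002122, -0.008426) = 165.9° ≈ 166°.

166°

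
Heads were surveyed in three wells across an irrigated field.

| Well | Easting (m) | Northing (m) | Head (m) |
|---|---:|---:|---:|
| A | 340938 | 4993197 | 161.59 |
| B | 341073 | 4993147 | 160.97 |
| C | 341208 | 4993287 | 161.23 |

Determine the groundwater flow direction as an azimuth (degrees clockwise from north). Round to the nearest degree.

Differences from A: to B (Δx, Δy, Δh) = (135, -50, -0.62); to C = (270, 90, -0.36).
Determinant of the coordinate differences = 135·90 − 270·(-50) = 25650.
∂h/∂x = [(-0.62)·90 − (-0.36)·(-50)] / 25650 = -0.002877
∂h/∂y = [135·(-0.36) − 270·(-0.62)] / 25650 = +0.004632
Flow direction (−∇h) has components (+0.002877 E, -0.004632 N).
Azimuth = atan2(E, N) = atan2(+0.002877, -0.004632) = 148.2° ≈ 148°.

148°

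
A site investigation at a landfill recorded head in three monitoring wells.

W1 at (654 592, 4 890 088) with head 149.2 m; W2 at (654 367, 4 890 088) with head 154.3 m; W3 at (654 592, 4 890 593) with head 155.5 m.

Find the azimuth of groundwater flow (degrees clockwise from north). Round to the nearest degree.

119°

∂h/∂x = (154.3 − 149.2) / (654367 − 654592) = -0.02267
∂h/∂y = (155.5 − 149.2) / (4890593 − 4890088) = +0.01248
Flow direction (−∇h) has components (+0.02267 E, -0.01248 N).
Azimuth = atan2(E, N) = atan2(+0.02267, -0.01248) = 118.8° ≈ 119°.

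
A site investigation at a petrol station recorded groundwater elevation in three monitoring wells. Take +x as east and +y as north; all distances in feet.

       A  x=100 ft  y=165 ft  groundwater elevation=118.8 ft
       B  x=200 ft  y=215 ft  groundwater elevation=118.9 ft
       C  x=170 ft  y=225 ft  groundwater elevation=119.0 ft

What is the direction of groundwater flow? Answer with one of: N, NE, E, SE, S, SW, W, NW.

With h = a·x + b·y + c and A as origin, the differences give:
  100·a + 50·b = +0.1
  70·a + 60·b = +0.2
Eliminate b (×60 and ×50, subtract): 2500·a = -4.00 → a = ∂h/∂x = -0.001600
Back-substitute: b = ∂h/∂y = +0.005200.
Flow = −∇h = (+0.001600 east, -0.005200 north), which points south.

S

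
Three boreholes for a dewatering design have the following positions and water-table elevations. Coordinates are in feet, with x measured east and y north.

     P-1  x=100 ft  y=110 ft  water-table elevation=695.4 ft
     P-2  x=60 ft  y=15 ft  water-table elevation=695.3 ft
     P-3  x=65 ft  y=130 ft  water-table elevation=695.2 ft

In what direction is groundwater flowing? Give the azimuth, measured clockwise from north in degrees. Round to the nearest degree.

282°

Taking P-1 as reference: P-2−P-1 = (-40, -95, -0.1); P-3−P-1 = (-35, 20, -0.2).
Solve a·Δx + b·Δy = Δh: det = (-40)·20 − (-35)·(-95) = -4125.
∂h/∂x = [(-0.1)·20 − (-0.2)·(-95)] / -4125 = +0.005091
∂h/∂y = [(-40)·(-0.2) − (-35)·(-0.1)] / -4125 = -0.001091
Flow direction (−∇h) has components (-0.005091 E, +0.001091 N).
Azimuth = atan2(E, N) = atan2(-0.005091, +0.001091) = 282.1° ≈ 282°.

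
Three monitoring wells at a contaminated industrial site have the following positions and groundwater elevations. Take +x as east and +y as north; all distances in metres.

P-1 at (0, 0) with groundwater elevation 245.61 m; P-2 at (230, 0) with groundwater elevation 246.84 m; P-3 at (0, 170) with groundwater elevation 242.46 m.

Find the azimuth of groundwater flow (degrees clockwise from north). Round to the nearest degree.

∂h/∂x = (246.84 − 245.61) / (230 − 0) = +0.005348
∂h/∂y = (242.46 − 245.61) / (170 − 0) = -0.01853
Flow direction (−∇h) has components (-0.005348 E, +0.01853 N).
Azimuth = atan2(E, N) = atan2(-0.005348, +0.01853) = 343.9° ≈ 344°.

344°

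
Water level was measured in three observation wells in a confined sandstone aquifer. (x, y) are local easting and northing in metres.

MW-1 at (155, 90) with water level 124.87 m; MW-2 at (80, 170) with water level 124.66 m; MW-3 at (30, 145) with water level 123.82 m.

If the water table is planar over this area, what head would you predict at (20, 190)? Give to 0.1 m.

124.1 m

Differences from MW-1: to MW-2 (Δx, Δy, Δh) = (-75, 80, -0.21); to MW-3 = (-125, 55, -1.05).
Determinant of the coordinate differences = (-75)·55 − (-125)·80 = 5875.
∂h/∂x = [(-0.21)·55 − (-1.05)·80] / 5875 = +0.01233
∂h/∂y = [(-75)·(-1.05) − (-125)·(-0.21)] / 5875 = +0.008936
h(20, 190) = 124.87 + (+0.01233)·(-135) + (+0.008936)·(100) = 124.87 -1.665 +0.894 = 124.099 m.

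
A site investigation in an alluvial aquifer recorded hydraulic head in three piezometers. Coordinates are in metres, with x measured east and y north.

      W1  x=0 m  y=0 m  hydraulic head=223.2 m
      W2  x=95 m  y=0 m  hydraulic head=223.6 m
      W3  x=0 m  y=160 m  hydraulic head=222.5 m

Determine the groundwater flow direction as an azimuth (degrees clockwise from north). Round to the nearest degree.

316°

∂h/∂x = (223.6 − 223.2) / (95 − 0) = +0.004211
∂h/∂y = (222.5 − 223.2) / (160 − 0) = -0.004375
Flow direction (−∇h) has components (-0.004211 E, +0.004375 N).
Azimuth = atan2(E, N) = atan2(-0.004211, +0.004375) = 316.1° ≈ 316°.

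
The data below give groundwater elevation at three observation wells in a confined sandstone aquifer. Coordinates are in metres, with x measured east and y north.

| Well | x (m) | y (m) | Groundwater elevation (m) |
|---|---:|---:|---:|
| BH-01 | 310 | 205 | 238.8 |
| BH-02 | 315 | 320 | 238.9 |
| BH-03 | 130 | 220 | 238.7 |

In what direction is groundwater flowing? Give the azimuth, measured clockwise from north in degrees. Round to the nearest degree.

217°

With h = a·x + b·y + c and BH-01 as origin, the differences give:
  5·a + 115·b = +0.1
  (-180)·a + 15·b = -0.1
Eliminate b (×15 and ×115, subtract): 20775·a = 13.00 → a = ∂h/∂x = +0.0006258
Back-substitute: b = ∂h/∂y = +0.0008424.
Flow direction (−∇h) has components (-0.0006258 E, -0.0008424 N).
Azimuth = atan2(E, N) = atan2(-0.0006258, -0.0008424) = 216.6° ≈ 217°.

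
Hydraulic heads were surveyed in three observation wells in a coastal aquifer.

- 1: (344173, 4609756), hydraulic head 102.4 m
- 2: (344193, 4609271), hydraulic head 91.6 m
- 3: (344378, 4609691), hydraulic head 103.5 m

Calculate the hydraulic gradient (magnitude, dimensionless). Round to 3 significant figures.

0.0260

Three-point gradient (reference 1): Δ to 2 = (20, -485, -10.8), Δ to 3 = (205, -65, +1.1).
∂h/∂x = +0.01259, ∂h/∂y = +0.02279 (det = 98125).
|∇h| = √(0.01259² + 0.02279²) = 0.02604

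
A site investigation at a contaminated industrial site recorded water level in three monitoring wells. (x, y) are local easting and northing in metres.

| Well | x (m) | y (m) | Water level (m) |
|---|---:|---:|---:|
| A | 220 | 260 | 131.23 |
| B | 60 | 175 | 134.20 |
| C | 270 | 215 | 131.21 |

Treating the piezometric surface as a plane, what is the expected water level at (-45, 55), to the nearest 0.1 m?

137.0 m

With h = a·x + b·y + c and A as origin, the differences give:
  (-160)·a + (-85)·b = +2.97
  50·a + (-45)·b = -0.02
Eliminate b (×(-45) and ×(-85), subtract): 11450·a = -135.350 → a = ∂h/∂x = -0.01182
Back-substitute: b = ∂h/∂y = -0.01269.
h(-45, 55) = 131.23 + (-0.01182)·(-265) + (-0.01269)·(-205) = 131.23 +3.133 +2.601 = 136.964 m.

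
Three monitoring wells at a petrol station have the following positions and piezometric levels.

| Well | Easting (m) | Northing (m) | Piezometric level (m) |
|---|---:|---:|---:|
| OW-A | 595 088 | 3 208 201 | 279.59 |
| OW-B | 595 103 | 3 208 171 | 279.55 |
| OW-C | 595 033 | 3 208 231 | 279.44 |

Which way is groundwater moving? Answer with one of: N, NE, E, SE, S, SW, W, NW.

With h = a·x + b·y + c and OW-A as origin, the differences give:
  15·a + (-30)·b = -0.04
  (-55)·a + 30·b = -0.15
Eliminate b (×30 and ×(-30), subtract): -1200·a = -5.700 → a = ∂h/∂x = +0.004750
Back-substitute: b = ∂h/∂y = +0.003708.
Flow = −∇h = (-0.004750 east, -0.003708 north), which points southwest.

SW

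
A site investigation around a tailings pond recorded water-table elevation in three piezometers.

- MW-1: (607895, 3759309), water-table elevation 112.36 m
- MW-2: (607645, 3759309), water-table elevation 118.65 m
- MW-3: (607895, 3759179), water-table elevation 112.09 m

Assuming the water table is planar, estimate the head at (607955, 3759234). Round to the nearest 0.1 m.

∂h/∂x = (118.65 − 112.36) / (607645 − 607895) = -0.02516
∂h/∂y = (112.09 − 112.36) / (3759179 − 3759309) = +0.002077
h(607955, 3759234) = 112.36 + (-0.02516)·(60) + (+0.002077)·(-75) = 112.36 -1.510 -0.156 = 110.695 m.

110.7 m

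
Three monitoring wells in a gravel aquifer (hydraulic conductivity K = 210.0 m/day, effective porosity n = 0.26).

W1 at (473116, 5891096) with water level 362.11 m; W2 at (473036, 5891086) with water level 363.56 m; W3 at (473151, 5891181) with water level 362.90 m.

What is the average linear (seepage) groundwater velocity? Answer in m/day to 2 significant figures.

Three-point gradient (reference W1): Δ to W2 = (-80, -10, +1.45), Δ to W3 = (35, 85, +0.79).
∂h/∂x = -0.02033, ∂h/∂y = +0.01767 (det = -6450).
|∇h| = √(-0.02033² + 0.01767²) = 0.02694
Seepage velocity v = K·i/n = 210.0 × 0.02694 / 0.26 = 21.76 m/day.

22 m/day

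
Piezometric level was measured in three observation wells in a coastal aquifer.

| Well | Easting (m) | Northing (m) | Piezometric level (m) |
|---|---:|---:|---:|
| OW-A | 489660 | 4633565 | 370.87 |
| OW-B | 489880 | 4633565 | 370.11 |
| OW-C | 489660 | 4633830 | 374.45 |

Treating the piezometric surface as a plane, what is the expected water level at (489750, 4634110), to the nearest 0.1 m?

∂h/∂x = (370.11 − 370.87) / (489880 − 489660) = -0.003455
∂h/∂y = (374.45 − 370.87) / (4633830 − 4633565) = +0.01351
h(489750, 4634110) = 370.87 + (-0.003455)·(90) + (+0.01351)·(545) = 370.87 -0.311 +7.363 = 377.922 m.

377.9 m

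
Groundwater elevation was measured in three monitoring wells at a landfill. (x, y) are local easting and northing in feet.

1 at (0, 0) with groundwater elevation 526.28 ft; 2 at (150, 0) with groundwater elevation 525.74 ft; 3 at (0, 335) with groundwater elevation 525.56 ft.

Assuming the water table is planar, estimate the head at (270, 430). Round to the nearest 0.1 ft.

524.4 ft

∂h/∂x = (525.74 − 526.28) / (150 − 0) = -0.003600
∂h/∂y = (525.56 − 526.28) / (335 − 0) = -0.002149
h(270, 430) = 526.28 + (-0.003600)·(270) + (-0.002149)·(430) = 526.28 -0.972 -0.924 = 524.384 ft.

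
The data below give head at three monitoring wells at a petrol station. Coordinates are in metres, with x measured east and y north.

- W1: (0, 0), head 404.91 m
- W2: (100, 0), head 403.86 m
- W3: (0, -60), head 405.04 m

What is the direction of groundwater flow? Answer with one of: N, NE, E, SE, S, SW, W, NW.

E

∂h/∂x = (403.86 − 404.91) / (100 − 0) = -0.01050
∂h/∂y = (405.04 − 404.91) / (-60 − 0) = -0.002167
Flow = −∇h = (+0.01050 east, +0.002167 north), which points east.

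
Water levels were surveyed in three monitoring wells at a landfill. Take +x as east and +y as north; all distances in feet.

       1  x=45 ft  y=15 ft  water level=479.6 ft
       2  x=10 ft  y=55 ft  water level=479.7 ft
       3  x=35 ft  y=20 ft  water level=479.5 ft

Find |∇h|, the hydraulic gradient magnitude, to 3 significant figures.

0.0283

With h = a·x + b·y + c and 1 as origin, the differences give:
  (-35)·a + 40·b = +0.1
  (-10)·a + 5·b = -0.1
Eliminate b (×5 and ×40, subtract): 225·a = 4.50 → a = ∂h/∂x = +0.02000
Back-substitute: b = ∂h/∂y = +0.02000.
|∇h| = √(0.02000² + 0.02000²) = 0.02828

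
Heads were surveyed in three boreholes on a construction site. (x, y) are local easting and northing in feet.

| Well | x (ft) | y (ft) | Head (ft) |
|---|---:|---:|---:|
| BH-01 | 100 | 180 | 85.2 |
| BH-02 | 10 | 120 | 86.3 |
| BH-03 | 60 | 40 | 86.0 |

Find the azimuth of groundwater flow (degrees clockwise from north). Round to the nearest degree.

075°

Taking BH-01 as reference: BH-02−BH-01 = (-90, -60, +1.1); BH-03−BH-01 = (-40, -140, +0.8).
Solve a·Δx + b·Δy = Δh: det = (-90)·(-140) − (-40)·(-60) = 10200.
∂h/∂x = [(+1.1)·(-140) − (+0.8)·(-60)] / 10200 = -0.01039
∂h/∂y = [(-90)·(+0.8) − (-40)·(+1.1)] / 10200 = -0.002745
Flow direction (−∇h) has components (+0.01039 E, +0.002745 N).
Azimuth = atan2(E, N) = atan2(+0.01039, +0.002745) = 75.2° ≈ 075°.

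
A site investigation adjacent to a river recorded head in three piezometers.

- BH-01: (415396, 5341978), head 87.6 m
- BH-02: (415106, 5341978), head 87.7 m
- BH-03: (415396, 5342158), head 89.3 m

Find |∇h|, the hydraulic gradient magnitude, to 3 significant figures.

∂h/∂x = (87.7 − 87.6) / (415106 − 415396) = -0.0003448
∂h/∂y = (89.3 − 87.6) / (5342158 − 5341978) = +0.009444
|∇h| = √(-0.0003448² + 0.009444²) = 0.00945

0.00945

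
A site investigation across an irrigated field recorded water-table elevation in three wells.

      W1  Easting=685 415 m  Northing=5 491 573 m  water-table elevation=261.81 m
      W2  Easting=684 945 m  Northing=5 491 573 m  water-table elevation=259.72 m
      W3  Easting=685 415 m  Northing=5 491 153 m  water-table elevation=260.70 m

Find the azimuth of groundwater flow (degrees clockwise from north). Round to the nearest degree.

∂h/∂x = (259.72 − 261.81) / (684945 − 685415) = +0.004447
∂h/∂y = (260.70 − 261.81) / (5491153 − 5491573) = +0.002643
Flow direction (−∇h) has components (-0.004447 E, -0.002643 N).
Azimuth = atan2(E, N) = atan2(-0.004447, -0.002643) = 239.3° ≈ 239°.

239°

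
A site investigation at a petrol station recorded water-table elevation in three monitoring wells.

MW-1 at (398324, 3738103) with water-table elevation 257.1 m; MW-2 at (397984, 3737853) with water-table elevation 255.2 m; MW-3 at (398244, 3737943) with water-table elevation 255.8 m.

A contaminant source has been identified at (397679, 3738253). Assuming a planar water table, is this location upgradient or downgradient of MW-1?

Three-point gradient (reference MW-1): Δ to MW-2 = (-340, -250, -1.9), Δ to MW-3 = (-80, -160, -1.3).
∂h/∂x = -0.0006105, ∂h/∂y = +0.008430 (det = 34400).
Head at (397679, 3738253) = 257.1 + (-0.0006105)·(-645) + (+0.008430)·(150) = 258.76 m.
That is higher than the 257.1 m at MW-1, so the point is upgradient.

upgradient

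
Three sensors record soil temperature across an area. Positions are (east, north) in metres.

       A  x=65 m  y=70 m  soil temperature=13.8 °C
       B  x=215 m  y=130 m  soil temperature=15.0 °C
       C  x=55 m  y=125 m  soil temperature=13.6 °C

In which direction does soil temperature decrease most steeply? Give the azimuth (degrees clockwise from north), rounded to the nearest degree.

Differences from A: to B (Δx, Δy, Δh) = (150, 60, +1.2); to C = (-10, 55, -0.2).
Determinant of the coordinate differences = 150·55 − (-10)·60 = 8850.
∂T/∂x = [(+1.2)·55 − (-0.2)·60] / 8850 = +0.008814
∂T/∂y = [150·(-0.2) − (-10)·(+1.2)] / 8850 = -0.002034
Steepest decrease is along −∇f: components (-0.008814 E, +0.002034 N).
Azimuth = atan2(-0.008814, +0.002034) = 283.0° ≈ 283°.

283°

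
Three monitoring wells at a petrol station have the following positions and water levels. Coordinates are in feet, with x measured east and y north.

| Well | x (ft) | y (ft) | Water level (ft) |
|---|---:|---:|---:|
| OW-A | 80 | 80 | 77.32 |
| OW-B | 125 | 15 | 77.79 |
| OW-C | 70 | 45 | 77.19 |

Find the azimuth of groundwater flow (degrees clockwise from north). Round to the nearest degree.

267°

With h = a·x + b·y + c and OW-A as origin, the differences give:
  45·a + (-65)·b = +0.47
  (-10)·a + (-35)·b = -0.13
Eliminate b (×(-35) and ×(-65), subtract): -2225·a = -24.900 → a = ∂h/∂x = +0.01119
Back-substitute: b = ∂h/∂y = +0.0005169.
Flow direction (−∇h) has components (-0.01119 E, -0.0005169 N).
Azimuth = atan2(E, N) = atan2(-0.01119, -0.0005169) = 267.4° ≈ 267°.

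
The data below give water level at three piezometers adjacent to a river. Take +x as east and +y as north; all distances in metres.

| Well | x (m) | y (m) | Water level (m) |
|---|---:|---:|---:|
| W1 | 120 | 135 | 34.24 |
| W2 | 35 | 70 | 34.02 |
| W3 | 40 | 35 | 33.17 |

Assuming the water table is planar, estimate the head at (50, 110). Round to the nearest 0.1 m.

34.7 m

Differences from W1: to W2 (Δx, Δy, Δh) = (-85, -65, -0.22); to W3 = (-80, -100, -1.07).
Solve a·Δx + b·Δy = Δh: det = (-85)·(-100) − (-80)·(-65) = 3300.
∂h/∂x = [(-0.22)·(-100) − (-1.07)·(-65)] / 3300 = -0.01441
∂h/∂y = [(-85)·(-1.07) − (-80)·(-0.22)] / 3300 = +0.02223
h(50, 110) = 34.24 + (-0.01441)·(-70) + (+0.02223)·(-25) = 34.24 +1.009 -0.556 = 34.693 m.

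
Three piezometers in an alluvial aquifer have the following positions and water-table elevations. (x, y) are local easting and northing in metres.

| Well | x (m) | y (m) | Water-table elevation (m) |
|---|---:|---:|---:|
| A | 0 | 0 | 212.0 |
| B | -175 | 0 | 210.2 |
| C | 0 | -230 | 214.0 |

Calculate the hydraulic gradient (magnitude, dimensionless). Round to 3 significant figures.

0.0135

∂h/∂x = (210.2 − 212.0) / (-175 − 0) = +0.01029
∂h/∂y = (214.0 − 212.0) / (-230 − 0) = -0.008696
|∇h| = √(0.01029² + -0.008696²) = 0.01347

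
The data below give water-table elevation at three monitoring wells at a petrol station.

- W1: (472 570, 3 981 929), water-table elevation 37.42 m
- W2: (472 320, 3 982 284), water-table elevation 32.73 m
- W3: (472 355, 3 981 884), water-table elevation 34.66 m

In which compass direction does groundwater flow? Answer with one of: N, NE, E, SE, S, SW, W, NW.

W

With h = a·x + b·y + c and W1 as origin, the differences give:
  (-250)·a + 355·b = -4.69
  (-215)·a + (-45)·b = -2.76
Eliminate b (×(-45) and ×355, subtract): 87575·a = 1190.850 → a = ∂h/∂x = +0.01360
Back-substitute: b = ∂h/∂y = -0.003635.
Flow = −∇h = (-0.01360 east, +0.003635 north), which points west.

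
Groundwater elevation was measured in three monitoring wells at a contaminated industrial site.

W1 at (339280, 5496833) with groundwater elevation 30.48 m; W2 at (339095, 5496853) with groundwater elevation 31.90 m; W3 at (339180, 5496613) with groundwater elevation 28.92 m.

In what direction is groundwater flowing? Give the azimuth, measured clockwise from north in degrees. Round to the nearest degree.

With h = a·x + b·y + c and W1 as origin, the differences give:
  (-185)·a + 20·b = +1.42
  (-100)·a + (-220)·b = -1.56
Eliminate b (×(-220) and ×20, subtract): 42700·a = -281.200 → a = ∂h/∂x = -0.006585
Back-substitute: b = ∂h/∂y = +0.01008.
Flow direction (−∇h) has components (+0.006585 E, -0.01008 N).
Azimuth = atan2(E, N) = atan2(+0.006585, -0.01008) = 146.9° ≈ 147°.

147°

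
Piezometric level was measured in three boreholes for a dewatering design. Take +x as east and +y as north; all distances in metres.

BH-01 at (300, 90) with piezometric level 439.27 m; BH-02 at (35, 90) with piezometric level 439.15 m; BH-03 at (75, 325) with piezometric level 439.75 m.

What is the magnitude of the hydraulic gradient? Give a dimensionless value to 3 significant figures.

With h = a·x + b·y + c and BH-01 as origin, the differences give:
  (-265)·a + 0·b = -0.12
  (-225)·a + 235·b = +0.48
Eliminate b (×235 and ×0, subtract): -62275·a = -28.200 → a = ∂h/∂x = +0.0004528
Back-substitute: b = ∂h/∂y = +0.002476.
|∇h| = √(0.0004528² + 0.002476²) = 0.002517

0.00252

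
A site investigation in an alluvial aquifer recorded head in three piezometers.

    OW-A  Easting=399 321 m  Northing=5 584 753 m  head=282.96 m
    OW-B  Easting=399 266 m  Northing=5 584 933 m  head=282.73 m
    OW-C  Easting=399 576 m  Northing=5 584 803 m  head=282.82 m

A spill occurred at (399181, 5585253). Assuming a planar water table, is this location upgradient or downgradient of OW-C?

downgradient

Three-point gradient (reference OW-A): Δ to OW-B = (-55, 180, -0.23), Δ to OW-C = (255, 50, -0.14).
∂h/∂x = -0.0002816, ∂h/∂y = -0.001364 (det = -48650).
Head at (399181, 5585253) = 282.96 + (-0.0002816)·(-140) + (-0.001364)·(500) = 282.32 m.
That is lower than the 282.82 m at OW-C, so the point is downgradient.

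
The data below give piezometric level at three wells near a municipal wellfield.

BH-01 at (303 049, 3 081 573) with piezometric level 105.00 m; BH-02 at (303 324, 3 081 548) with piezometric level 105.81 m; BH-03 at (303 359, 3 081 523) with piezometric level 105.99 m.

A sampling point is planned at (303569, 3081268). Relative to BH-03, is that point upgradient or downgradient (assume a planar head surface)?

upgradient

Differences from BH-01: to BH-02 (Δx, Δy, Δh) = (275, -25, +0.81); to BH-03 = (310, -50, +0.99).
Determinant of the coordinate differences = 275·(-50) − 310·(-25) = -6000.
∂h/∂x = [(+0.81)·(-50) − (+0.99)·(-25)] / -6000 = +0.002625
∂h/∂y = [275·(+0.99) − 310·(+0.81)] / -6000 = -0.003525
Head at (303569, 3081268) = 105.00 + (+0.002625)·(520) + (-0.003525)·(-305) = 107.44 m.
That is higher than the 105.99 m at BH-03, so the point is upgradient.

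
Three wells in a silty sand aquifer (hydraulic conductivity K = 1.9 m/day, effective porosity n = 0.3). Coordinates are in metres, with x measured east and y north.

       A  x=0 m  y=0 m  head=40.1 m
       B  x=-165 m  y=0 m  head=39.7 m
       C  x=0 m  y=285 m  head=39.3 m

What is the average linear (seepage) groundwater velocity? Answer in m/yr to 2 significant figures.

∂h/∂x = (39.7 − 40.1) / (-165 − 0) = +0.002424
∂h/∂y = (39.3 − 40.1) / (285 − 0) = -0.002807
|∇h| = √(0.002424² + -0.002807²) = 0.003709
Seepage velocity v = K·i/n = 1.9 × 0.003709 / 0.3 = 0.02349 m/day = 8.58 m/yr.

8.6 m/yr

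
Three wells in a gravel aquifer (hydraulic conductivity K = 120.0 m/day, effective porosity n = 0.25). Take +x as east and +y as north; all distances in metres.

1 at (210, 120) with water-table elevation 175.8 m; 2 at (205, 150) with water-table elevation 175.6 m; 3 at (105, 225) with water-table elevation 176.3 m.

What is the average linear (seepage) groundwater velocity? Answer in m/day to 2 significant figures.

7.9 m/day

With h = a·x + b·y + c and 1 as origin, the differences give:
  (-5)·a + 30·b = -0.2
  (-105)·a + 105·b = +0.5
Eliminate b (×105 and ×30, subtract): 2625·a = -36.00 → a = ∂h/∂x = -0.01371
Back-substitute: b = ∂h/∂y = -0.008952.
|∇h| = √(-0.01371² + -0.008952²) = 0.01637
Seepage velocity v = K·i/n = 120.0 × 0.01637 / 0.25 = 7.858 m/day.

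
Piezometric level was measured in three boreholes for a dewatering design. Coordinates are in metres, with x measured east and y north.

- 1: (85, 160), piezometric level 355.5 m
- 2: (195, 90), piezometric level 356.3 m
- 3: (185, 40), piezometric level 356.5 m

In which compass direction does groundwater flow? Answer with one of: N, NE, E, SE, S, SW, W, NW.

Taking 1 as reference: 2−1 = (110, -70, +0.8); 3−1 = (100, -120, +1.0).
Determinant of the coordinate differences = 110·(-120) − 100·(-70) = -6200.
∂h/∂x = [(+0.8)·(-120) − (+1.0)·(-70)] / -6200 = +0.004194
∂h/∂y = [110·(+1.0) − 100·(+0.8)] / -6200 = -0.004839
Flow = −∇h = (-0.004194 east, +0.004839 north), which points northwest.

NW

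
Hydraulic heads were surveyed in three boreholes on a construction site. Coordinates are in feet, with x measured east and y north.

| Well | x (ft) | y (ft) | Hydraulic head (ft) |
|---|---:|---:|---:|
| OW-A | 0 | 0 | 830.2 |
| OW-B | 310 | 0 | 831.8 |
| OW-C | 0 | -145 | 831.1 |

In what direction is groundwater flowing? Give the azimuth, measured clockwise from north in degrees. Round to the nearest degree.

320°

∂h/∂x = (831.8 − 830.2) / (310 − 0) = +0.005161
∂h/∂y = (831.1 − 830.2) / (-145 − 0) = -0.006207
Flow direction (−∇h) has components (-0.005161 E, +0.006207 N).
Azimuth = atan2(E, N) = atan2(-0.005161, +0.006207) = 320.3° ≈ 320°.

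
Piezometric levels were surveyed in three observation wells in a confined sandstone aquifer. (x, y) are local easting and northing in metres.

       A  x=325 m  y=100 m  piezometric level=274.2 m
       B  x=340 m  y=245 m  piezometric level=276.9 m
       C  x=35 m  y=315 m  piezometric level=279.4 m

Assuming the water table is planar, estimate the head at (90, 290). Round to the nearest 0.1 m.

With h = a·x + b·y + c and A as origin, the differences give:
  15·a + 145·b = +2.7
  (-290)·a + 215·b = +5.2
Eliminate b (×215 and ×145, subtract): 45275·a = -173.50 → a = ∂h/∂x = -0.003832
Back-substitute: b = ∂h/∂y = +0.01902.
h(90, 290) = 274.2 + (-0.003832)·(-235) + (+0.01902)·(190) = 274.2 +0.901 +3.613 = 278.714 m.

278.7 m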